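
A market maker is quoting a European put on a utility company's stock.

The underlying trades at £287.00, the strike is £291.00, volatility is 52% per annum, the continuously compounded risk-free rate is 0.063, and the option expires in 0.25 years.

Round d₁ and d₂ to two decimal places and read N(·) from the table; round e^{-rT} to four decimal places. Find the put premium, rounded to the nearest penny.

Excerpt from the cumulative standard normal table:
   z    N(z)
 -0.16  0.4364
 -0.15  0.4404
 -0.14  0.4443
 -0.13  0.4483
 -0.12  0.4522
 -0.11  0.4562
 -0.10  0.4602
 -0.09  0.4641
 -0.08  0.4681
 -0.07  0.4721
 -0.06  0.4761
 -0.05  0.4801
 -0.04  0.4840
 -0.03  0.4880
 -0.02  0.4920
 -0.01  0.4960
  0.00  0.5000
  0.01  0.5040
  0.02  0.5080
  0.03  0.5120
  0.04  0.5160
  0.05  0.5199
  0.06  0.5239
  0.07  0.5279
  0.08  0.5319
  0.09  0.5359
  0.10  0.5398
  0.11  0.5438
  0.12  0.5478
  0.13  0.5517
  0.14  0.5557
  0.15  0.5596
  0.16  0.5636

T = 0.25;  σ√T = 0.2600
d₁ = [ln(287/291) + (0.063 + ½·0.52²)·0.25] / (σ√T) = (-0.0138 + 0.0496) / 0.2600 = 0.1373 ≈ 0.14
d₂ = 0.1373 − 0.2600 = -0.1227 ≈ -0.12
exp(−rT) = exp(−0.063·0.25) = 0.9844
N(−d₂) = N(0.12) = 0.5478;  N(−d₁) = N(-0.14) = 0.4443
P = 291·0.9844·0.5478 − 287·0.4443 = 156.9230 − 127.5141 = 29.4089

£29.41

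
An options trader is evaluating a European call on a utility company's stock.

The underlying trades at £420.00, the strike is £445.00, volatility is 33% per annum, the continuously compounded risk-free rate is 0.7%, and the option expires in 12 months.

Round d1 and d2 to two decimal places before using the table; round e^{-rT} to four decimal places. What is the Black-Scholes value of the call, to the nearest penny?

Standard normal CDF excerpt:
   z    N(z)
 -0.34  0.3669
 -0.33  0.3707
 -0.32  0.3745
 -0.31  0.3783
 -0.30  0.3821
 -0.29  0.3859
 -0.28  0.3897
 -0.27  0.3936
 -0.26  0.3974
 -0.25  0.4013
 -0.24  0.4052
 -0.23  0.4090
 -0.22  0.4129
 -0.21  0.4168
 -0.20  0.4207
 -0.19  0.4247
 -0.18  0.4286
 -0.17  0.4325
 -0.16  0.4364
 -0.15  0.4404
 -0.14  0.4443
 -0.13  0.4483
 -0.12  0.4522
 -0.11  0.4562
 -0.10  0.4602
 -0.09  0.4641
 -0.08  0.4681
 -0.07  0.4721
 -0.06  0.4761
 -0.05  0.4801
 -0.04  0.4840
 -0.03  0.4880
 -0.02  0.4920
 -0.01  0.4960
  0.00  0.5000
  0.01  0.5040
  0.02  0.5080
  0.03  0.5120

T = 1;  σ√T = 0.3300
d₁ = [ln(420/445) + (0.007 + ½·0.33²)·1] / (σ√T) = (-0.0578 + 0.0615) / 0.3300 = 0.0110 which rounds to 0.01
d₂ = 0.0110 − 0.3300 = -0.3190 which rounds to -0.32
e^(−rT) = e^(−0.007·1) = 0.9930
N(d₁) = N(0.01) = 0.5040;  N(d₂) = N(-0.32) = 0.3745
C = 420·0.5040 − 445·0.9930·0.3745 = 211.6800 − 165.4859 = 46.1941

£46.19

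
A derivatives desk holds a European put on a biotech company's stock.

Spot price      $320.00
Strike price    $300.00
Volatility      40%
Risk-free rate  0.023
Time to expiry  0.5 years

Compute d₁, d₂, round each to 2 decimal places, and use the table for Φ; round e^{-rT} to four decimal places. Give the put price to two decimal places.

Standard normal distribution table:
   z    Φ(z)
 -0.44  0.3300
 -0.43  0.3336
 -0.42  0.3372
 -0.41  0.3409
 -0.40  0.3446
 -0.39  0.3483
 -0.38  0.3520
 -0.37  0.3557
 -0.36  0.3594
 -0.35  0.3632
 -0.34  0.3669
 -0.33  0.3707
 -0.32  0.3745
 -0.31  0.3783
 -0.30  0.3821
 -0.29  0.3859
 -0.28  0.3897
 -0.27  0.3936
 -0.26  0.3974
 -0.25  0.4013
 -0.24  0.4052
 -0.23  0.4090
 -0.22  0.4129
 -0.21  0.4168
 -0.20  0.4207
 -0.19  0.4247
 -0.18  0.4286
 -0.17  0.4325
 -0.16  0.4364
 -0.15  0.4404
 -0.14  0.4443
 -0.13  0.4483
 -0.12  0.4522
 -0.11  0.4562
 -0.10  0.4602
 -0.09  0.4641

T = 0.5;  σ√T = 0.2828
d₁ = [ln(320/300) + (0.023 + 0.4²/2)·0.5] / 0.2828 = [0.0645 + 0.0515] / 0.2828 = 0.4103 → 0.41
d₂ = d₁ − σ√T = 0.4103 − 0.2828 = 0.1274 → 0.13
exp(−rT) = exp(−0.023·0.5) = 0.9886
P = 300·0.9886·N(-0.13) − 320·N(-0.41) = 300·0.9886·0.4483 − 320·0.3409 = 132.9568 − 109.0880 = 23.8688

$23.87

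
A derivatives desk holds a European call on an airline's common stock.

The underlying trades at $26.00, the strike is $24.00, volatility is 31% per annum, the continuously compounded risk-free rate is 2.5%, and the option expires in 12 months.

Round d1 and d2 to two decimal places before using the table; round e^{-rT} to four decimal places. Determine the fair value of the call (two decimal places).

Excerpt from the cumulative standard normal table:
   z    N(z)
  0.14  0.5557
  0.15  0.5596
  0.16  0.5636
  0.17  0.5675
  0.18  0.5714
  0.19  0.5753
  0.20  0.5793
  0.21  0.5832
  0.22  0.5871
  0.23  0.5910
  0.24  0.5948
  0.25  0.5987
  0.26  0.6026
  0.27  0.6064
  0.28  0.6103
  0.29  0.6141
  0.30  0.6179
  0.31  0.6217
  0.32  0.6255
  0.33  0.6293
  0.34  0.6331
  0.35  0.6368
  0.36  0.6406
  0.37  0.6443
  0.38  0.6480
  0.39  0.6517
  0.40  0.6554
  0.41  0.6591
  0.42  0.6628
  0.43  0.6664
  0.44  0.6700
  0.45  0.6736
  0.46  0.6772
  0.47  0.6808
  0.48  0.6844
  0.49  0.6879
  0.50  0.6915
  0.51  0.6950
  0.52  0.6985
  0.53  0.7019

σ√T = 0.31·√1 = 0.3100
d₁ = [ln(26/24) + (0.025 + ½·0.31²)·1] / (σ√T) = (0.0800 + 0.0731) / 0.3100 = 0.4938 ⇒ 0.49
d₂ = 0.4938 − 0.3100 = 0.1838 ⇒ 0.18
exp(−rT) = exp(−0.025·1) = 0.9753
C = 26·N(0.49) − 24·0.9753·N(0.18) = 26·0.6879 − 24·0.9753·0.5714 = 17.8854 − 13.3749 = 4.5105

$4.51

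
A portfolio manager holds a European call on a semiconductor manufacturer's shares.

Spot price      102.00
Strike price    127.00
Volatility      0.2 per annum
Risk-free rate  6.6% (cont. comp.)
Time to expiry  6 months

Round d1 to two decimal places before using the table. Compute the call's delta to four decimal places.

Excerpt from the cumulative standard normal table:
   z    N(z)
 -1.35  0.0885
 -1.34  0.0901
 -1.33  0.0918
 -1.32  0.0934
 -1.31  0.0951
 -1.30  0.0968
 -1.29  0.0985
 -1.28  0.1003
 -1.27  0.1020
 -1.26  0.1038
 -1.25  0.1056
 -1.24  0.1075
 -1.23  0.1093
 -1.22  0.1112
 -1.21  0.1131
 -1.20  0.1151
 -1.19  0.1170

T = 0.5;  σ√T = 0.1414
ln(S/K) + (r + σ²/2)T = ln(102/127) + (0.066 + 0.2²/2)·0.5 = -0.2192 + 0.0430 = -0.1762
d₁ = -0.1762 / 0.1414 = -1.2460 ≈ -1.25
N(d₁) = N(-1.25) = 0.1056
Δ_call = N(d₁) = 0.1056

0.1056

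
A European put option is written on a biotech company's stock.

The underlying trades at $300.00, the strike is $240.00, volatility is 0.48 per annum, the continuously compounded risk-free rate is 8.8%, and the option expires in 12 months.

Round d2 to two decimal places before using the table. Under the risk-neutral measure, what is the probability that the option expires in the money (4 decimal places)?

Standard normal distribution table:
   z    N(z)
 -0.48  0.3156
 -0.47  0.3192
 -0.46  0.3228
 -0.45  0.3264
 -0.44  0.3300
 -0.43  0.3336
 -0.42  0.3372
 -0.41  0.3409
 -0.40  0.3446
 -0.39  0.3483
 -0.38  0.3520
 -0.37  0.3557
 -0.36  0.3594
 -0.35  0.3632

σ√T = 0.48·√1 = 0.4800
d₁ = [ln(300/240) + (0.088 + 0.48²/2)·1] / 0.4800 = [0.2231 + 0.2032] / 0.4800 = 0.8882 ⇒ 0.89
d₂ = d₁ − σ√T = 0.8882 − 0.4800 = 0.4082 ⇒ 0.41
Pr(exercise) under Q = N(−d₂) = N(-0.41) = 0.3409

0.3409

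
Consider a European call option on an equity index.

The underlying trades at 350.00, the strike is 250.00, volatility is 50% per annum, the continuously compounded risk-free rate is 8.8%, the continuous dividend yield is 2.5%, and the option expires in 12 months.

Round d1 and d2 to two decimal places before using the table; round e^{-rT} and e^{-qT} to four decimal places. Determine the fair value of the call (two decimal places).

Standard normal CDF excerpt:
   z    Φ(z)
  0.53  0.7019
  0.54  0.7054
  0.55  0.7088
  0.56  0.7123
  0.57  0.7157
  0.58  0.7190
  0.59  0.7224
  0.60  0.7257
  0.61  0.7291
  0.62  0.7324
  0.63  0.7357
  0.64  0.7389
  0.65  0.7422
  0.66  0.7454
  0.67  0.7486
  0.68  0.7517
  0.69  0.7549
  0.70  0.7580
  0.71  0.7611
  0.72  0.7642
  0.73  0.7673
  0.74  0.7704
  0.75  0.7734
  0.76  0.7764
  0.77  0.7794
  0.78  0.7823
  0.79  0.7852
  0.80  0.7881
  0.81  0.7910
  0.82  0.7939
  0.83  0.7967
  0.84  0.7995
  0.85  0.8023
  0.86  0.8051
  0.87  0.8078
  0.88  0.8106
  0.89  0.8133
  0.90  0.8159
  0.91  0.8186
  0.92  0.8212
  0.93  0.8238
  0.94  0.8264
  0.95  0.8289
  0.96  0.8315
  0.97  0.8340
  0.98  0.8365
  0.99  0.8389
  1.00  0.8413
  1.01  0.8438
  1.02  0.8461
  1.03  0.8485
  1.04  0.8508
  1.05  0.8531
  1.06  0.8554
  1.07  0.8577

σ√T = 0.5 × 1.0000 = 0.5000
d₁ = [ln(350/250) + (0.088 − 0.025 + ½·0.5²)·1] / (σ√T) = (0.3365 + 0.1880) / 0.5000 = 1.0489 → 1.05
d₂ = 1.0489 − 0.5000 = 0.5489 → 0.55
exp(−qT) = exp(−0.025·1) = 0.9753;  exp(−rT) = exp(−0.088·1) = 0.9158
C = 350·0.9753·N(1.05) − 250·0.9158·N(0.55) = 350·0.9753·0.8531 − 250·0.9158·0.7088 = 291.2100 − 162.2798 = 128.9302

128.93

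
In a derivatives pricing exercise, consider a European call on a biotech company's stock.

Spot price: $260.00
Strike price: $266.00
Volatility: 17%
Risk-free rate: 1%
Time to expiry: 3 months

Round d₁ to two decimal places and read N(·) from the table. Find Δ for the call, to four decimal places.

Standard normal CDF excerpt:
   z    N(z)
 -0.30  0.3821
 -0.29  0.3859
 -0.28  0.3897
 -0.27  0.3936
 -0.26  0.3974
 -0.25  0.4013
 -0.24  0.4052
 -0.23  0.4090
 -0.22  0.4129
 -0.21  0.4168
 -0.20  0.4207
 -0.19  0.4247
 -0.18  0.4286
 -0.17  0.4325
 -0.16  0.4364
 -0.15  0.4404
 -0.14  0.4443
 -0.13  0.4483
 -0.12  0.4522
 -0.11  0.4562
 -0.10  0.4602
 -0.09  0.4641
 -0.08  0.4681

0.4207

σ√T = 0.17 × 0.5000 = 0.0850
ln(S/K) + (r + σ²/2)T = ln(260/266) + (0.01 + 0.17²/2)·0.25 = -0.0228 + 0.0061 = -0.0167
d₁ = -0.0167 / 0.0850 = -0.1965 ≈ -0.20
N(d₁) = N(-0.20) = 0.4207
Δ_call = N(d₁) = 0.4207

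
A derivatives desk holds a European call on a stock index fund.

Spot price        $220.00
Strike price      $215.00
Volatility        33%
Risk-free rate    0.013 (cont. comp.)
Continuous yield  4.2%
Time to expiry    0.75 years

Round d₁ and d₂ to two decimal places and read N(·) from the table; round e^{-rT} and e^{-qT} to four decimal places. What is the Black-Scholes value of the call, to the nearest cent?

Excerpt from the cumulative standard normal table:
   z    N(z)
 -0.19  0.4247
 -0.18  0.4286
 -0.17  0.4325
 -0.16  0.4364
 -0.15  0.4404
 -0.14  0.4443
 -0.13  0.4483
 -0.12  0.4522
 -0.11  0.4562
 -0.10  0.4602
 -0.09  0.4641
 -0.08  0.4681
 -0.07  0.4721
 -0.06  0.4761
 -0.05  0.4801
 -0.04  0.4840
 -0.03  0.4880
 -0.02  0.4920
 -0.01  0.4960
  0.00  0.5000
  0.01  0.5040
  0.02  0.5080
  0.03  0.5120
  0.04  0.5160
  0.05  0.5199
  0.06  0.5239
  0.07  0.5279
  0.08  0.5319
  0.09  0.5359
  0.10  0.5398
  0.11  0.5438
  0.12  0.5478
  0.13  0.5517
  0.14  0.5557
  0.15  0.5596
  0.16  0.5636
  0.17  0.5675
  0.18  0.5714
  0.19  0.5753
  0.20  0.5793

$24.70

T = 0.75;  σ√T = 0.2858
d₁ = [ln(220/215) + (0.013 − 0.042 + 0.33²/2)·0.75] / 0.2858 = [0.0230 + 0.0191] / 0.2858 = 0.1472 ≈ 0.15
d₂ = d₁ − σ√T = 0.1472 − 0.2858 = -0.1386 ≈ -0.14
exp(−qT) = exp(−0.042·0.75) = 0.9690;  exp(−rT) = exp(−0.013·0.75) = 0.9903
N(d₁) = N(0.15) = 0.5596;  N(d₂) = N(-0.14) = 0.4443
C = 220·0.9690·0.5596 − 215·0.9903·0.4443 = 119.2955 − 94.5979 = 24.6976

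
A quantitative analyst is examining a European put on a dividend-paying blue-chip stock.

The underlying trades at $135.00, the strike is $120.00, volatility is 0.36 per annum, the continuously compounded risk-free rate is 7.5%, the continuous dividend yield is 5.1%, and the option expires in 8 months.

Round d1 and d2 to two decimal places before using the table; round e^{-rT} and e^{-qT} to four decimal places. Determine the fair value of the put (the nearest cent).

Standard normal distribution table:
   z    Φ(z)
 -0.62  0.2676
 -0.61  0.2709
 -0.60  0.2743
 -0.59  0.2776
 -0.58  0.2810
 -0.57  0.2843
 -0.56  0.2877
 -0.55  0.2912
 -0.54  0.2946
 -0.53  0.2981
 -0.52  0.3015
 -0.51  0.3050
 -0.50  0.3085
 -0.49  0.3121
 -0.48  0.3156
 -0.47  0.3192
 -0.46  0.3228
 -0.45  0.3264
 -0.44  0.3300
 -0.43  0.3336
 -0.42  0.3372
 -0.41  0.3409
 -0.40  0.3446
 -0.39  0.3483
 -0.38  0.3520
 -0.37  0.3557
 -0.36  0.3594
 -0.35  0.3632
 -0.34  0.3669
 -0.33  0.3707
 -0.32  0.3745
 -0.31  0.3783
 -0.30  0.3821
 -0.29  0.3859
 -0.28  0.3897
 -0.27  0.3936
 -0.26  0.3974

$7.39

σ√T = 0.36·√0.6667 = 0.2939
d₁ = [ln(135/120) + (0.075 − 0.051 + 0.36²/2)·0.6667] / 0.2939 = [0.1178 + 0.0592] / 0.2939 = 0.6021 which rounds to 0.60
d₂ = d₁ − σ√T = 0.6021 − 0.2939 = 0.3082 which rounds to 0.31
e^(−qT) = e^(−0.051·0.6667) = 0.9666;  e^(−rT) = e^(−0.075·0.6667) = 0.9512
P = 120·0.9512·N(-0.31) − 135·0.9666·N(-0.60) = 120·0.9512·0.3783 − 135·0.9666·0.2743 = 43.1807 − 35.7937 = 7.3870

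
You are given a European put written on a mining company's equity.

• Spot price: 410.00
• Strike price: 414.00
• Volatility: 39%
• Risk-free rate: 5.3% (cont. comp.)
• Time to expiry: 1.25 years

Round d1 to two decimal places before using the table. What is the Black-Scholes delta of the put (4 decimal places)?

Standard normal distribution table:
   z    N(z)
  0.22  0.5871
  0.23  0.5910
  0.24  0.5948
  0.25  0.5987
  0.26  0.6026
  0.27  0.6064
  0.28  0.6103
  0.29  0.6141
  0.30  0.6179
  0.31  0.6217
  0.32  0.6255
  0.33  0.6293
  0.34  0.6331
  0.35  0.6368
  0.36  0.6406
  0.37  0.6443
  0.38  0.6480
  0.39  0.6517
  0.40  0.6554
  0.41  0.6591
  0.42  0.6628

T = 1.25;  σ√T = 0.4360
d₁ = [ln(410/414) + (0.053 + 0.39²/2)·1.25] / 0.4360 = [-0.0097 + 0.1613] / 0.4360 = 0.3477 → 0.35
N(d₁) = N(0.35) = 0.6368
Δ_put = N(d₁) − 1 = 0.6368 − 1 = -0.3632

-0.3632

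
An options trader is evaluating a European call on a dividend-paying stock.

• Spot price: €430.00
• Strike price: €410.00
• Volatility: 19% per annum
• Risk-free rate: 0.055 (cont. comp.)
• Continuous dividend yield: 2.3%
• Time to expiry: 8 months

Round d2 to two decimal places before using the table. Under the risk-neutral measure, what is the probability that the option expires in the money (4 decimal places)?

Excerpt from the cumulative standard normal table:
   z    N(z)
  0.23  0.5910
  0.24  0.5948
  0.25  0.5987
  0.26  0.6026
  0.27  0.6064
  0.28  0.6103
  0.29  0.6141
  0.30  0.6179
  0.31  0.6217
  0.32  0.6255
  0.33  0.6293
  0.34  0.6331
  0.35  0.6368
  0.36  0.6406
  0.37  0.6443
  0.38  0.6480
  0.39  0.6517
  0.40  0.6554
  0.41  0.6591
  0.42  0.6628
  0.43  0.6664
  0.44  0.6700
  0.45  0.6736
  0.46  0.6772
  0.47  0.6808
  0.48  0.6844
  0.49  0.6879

0.6443

σ√T = 0.19·√0.6667 = 0.1551
ln(S/K) + (r − q + σ²/2)T = ln(430/410) + (0.055 − 0.023 + 0.19²/2)·0.6667 = 0.0476 + 0.0334 = 0.0810
d₁ = 0.0810 / 0.1551 = 0.5221 → 0.52
d₂ = d₁ − σ√T = 0.5221 − 0.1551 = 0.3670 → 0.37
Pr(exercise) under Q = N(d₂) = 0.6443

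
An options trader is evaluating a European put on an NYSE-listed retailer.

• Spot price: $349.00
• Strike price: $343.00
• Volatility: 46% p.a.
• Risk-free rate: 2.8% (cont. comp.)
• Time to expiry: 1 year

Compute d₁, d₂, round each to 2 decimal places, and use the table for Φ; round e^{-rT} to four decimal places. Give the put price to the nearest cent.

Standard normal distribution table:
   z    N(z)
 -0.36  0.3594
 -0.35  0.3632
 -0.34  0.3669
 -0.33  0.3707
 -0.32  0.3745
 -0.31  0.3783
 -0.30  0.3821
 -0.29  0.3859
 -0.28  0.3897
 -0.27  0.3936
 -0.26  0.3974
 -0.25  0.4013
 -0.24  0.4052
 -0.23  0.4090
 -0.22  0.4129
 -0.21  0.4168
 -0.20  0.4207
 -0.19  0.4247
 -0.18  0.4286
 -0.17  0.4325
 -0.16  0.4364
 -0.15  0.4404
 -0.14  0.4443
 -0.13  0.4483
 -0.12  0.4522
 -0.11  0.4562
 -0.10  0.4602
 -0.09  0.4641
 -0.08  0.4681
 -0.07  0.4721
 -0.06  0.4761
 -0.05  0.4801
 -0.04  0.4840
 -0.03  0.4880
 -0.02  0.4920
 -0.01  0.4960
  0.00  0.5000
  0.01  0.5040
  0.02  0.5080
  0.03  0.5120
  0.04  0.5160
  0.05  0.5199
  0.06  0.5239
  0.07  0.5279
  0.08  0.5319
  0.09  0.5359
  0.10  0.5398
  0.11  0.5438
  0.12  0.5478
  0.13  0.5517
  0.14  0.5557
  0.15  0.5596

$54.64

T = 1;  σ√T = 0.4600
ln(S/K) + (r + σ²/2)T = ln(349/343) + (0.028 + 0.46²/2)·1 = 0.0173 + 0.1338 = 0.1511
d₁ = 0.1511 / 0.4600 = 0.3286 ≈ 0.33
d₂ = d₁ − σ√T = 0.3286 − 0.4600 = -0.1314 ≈ -0.13
e^(−rT) = e^(−0.028·1) = 0.9724
N(−d₂) = N(0.13) = 0.5517;  N(−d₁) = N(-0.33) = 0.3707
P = 343·0.9724·0.5517 − 349·0.3707 = 184.0103 − 129.3743 = 54.6360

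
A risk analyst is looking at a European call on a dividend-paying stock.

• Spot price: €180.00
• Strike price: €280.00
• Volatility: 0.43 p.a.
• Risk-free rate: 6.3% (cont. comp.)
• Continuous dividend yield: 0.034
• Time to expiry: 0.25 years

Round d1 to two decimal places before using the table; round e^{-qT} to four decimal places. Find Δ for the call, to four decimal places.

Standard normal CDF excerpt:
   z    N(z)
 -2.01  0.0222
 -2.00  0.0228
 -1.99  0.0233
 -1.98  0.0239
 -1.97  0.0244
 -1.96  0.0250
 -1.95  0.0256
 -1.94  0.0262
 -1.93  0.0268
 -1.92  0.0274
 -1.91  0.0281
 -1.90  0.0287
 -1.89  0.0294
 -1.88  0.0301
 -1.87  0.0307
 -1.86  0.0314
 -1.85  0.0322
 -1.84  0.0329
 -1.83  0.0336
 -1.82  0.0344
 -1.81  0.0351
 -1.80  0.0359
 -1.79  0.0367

σ√T = 0.43 × 0.5000 = 0.2150
d₁ = [ln(180/280) + (0.063 − 0.034 + 0.43²/2)·0.25] / 0.2150 = [-0.4418 + 0.0304] / 0.2150 = -1.9138 ≈ -1.91
N(d₁) = N(-1.91) = 0.0281
Δ_call = e^(−qT)·N(d₁) = 0.9915·0.0281 = 0.0279

0.0279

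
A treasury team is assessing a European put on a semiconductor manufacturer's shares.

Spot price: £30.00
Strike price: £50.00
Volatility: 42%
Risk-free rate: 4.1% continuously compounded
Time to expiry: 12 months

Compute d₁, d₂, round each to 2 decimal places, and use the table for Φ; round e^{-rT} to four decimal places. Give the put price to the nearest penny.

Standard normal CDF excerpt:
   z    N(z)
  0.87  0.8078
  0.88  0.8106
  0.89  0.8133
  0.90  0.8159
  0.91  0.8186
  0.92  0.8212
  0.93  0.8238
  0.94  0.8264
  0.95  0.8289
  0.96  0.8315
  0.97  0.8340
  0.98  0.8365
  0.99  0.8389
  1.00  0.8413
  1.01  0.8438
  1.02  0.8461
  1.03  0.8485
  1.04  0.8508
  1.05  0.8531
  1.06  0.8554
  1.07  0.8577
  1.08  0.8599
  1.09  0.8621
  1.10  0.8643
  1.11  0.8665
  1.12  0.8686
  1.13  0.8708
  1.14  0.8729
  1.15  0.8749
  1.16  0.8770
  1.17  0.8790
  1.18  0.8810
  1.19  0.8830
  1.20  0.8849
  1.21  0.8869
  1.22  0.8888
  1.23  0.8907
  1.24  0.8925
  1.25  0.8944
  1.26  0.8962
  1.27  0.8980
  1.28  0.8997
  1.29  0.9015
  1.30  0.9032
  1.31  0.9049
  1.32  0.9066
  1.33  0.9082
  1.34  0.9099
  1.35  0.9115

σ√T = 0.42 × 1.0000 = 0.4200
d₁ = [ln(30/50) + (0.041 + ½·0.42²)·1] / (σ√T) = (-0.5108 + 0.1292) / 0.4200 = -0.9086 ≈ -0.91
d₂ = -0.9086 − 0.4200 = -1.3286 ≈ -1.33
e^(−rT) = e^(−0.041·1) = 0.9598
N(−d₂) = N(1.33) = 0.9082;  N(−d₁) = N(0.91) = 0.8186
P = 50·0.9598·0.9082 − 30·0.8186 = 43.5845 − 24.5580 = 19.0265

£19.03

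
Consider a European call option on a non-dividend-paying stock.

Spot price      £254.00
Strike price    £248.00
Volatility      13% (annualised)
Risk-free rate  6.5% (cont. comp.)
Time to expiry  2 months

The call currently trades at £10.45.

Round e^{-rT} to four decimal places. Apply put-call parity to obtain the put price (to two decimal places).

£1.77

exp(−rT) = exp(−0.065·0.1667) = 0.9892
Put-call parity: C − P = S − K·e^(−rT) = 254 − 248·0.9892 = 254 − 245.3216 = 8.6784
P = C − (C − P) = 10.45 − (8.6784) = 1.7716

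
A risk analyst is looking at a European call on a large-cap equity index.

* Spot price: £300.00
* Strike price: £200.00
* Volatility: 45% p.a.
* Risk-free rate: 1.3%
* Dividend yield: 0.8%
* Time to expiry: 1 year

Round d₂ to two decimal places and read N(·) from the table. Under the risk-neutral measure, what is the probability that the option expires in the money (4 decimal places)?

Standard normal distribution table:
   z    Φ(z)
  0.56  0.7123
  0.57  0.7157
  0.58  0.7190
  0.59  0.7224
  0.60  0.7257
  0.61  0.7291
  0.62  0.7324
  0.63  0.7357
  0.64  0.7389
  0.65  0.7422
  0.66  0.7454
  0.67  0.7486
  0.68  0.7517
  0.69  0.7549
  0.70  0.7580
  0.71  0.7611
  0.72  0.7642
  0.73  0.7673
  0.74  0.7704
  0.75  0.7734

σ√T = 0.45 × 1.0000 = 0.4500
d₁ = [ln(300/200) + (0.013 − 0.008 + 0.45²/2)·1] / 0.4500 = [0.4055 + 0.1063] / 0.4500 = 1.1371 → 1.14
d₂ = d₁ − σ√T = 1.1371 − 0.4500 = 0.6871 → 0.69
Pr(exercise) under Q = N(d₂) = 0.7549

0.7549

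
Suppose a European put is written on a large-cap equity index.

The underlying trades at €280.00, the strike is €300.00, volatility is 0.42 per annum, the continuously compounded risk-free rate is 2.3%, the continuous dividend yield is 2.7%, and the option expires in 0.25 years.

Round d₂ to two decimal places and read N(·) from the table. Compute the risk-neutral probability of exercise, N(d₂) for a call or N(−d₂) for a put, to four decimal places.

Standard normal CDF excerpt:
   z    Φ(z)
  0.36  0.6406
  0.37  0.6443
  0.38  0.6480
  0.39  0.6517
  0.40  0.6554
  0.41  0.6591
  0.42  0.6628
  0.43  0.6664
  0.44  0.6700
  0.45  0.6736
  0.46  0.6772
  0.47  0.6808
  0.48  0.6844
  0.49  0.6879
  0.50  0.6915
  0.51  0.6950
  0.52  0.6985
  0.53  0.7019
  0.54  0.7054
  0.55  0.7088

0.6700

T = 0.25;  σ√T = 0.2100
ln(S/K) + (r − q + σ²/2)T = ln(280/300) + (0.023 − 0.027 + 0.42²/2)·0.25 = -0.0690 + 0.0210 = -0.0479
d₁ = -0.0479 / 0.2100 = -0.2283 → -0.23
d₂ = d₁ − σ√T = -0.2283 − 0.2100 = -0.4383 → -0.44
Pr(exercise) under Q = N(−d₂) = N(0.44) = 0.6700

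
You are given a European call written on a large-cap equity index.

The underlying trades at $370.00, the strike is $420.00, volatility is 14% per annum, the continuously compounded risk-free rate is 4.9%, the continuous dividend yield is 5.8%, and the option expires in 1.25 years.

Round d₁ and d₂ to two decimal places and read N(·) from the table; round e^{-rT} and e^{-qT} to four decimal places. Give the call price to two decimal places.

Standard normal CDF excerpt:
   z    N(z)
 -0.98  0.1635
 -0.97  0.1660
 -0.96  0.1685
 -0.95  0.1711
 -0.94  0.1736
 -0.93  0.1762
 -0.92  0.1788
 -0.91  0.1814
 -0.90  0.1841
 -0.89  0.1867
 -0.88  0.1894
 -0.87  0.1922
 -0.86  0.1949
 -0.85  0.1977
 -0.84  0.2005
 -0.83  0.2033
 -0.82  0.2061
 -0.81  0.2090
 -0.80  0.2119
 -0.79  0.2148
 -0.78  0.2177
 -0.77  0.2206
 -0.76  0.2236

$6.36

T = 1.25;  σ√T = 0.1565
d₁ = [ln(370/420) + (0.049 − 0.058 + 0.14²/2)·1.25] / 0.1565 = [-0.1268 + 0.0010] / 0.1565 = -0.8034 ⇒ -0.80
d₂ = d₁ − σ√T = -0.8034 − 0.1565 = -0.9599 ⇒ -0.96
exp(−qT) = exp(−0.058·1.25) = 0.9301;  exp(−rT) = exp(−0.049·1.25) = 0.9406
N(d₁) = N(-0.80) = 0.2119;  N(d₂) = N(-0.96) = 0.1685
C = 370·0.9301·0.2119 − 420·0.9406·0.1685 = 72.9226 − 66.5663 = 6.3564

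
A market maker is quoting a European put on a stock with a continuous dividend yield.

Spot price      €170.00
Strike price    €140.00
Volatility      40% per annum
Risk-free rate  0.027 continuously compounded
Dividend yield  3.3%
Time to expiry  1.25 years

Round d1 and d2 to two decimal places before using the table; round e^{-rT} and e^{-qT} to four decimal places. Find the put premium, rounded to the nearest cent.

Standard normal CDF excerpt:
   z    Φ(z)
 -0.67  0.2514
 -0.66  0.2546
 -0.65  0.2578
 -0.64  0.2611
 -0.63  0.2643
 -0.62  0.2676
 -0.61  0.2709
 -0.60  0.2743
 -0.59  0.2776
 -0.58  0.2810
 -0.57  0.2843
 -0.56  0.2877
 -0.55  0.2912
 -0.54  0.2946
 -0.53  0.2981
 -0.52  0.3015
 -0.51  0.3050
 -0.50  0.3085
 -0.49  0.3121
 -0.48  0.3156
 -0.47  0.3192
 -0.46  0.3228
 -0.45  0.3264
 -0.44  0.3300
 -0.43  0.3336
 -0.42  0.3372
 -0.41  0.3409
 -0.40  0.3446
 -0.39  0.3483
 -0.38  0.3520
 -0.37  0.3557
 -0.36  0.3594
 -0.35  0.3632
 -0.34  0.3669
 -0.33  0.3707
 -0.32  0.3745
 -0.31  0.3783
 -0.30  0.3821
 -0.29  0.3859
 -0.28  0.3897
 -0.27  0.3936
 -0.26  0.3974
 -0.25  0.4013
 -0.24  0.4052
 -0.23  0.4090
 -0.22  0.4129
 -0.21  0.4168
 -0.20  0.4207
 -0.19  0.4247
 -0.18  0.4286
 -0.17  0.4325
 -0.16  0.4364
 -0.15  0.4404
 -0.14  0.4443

σ√T = 0.4 × 1.1180 = 0.4472
d₁ = [ln(170/140) + (0.027 − 0.033 + ½·0.4²)·1.25] / (σ√T) = (0.1942 + 0.0925) / 0.4472 = 0.6410 ≈ 0.64
d₂ = 0.6410 − 0.4472 = 0.1938 ≈ 0.19
e^(−qT) = e^(−0.033·1.25) = 0.9596;  e^(−rT) = e^(−0.027·1.25) = 0.9668
P = 140·0.9668·N(-0.19) − 170·0.9596·N(-0.64) = 140·0.9668·0.4247 − 170·0.9596·0.2611 = 57.4840 − 42.5938 = 14.8902

€14.89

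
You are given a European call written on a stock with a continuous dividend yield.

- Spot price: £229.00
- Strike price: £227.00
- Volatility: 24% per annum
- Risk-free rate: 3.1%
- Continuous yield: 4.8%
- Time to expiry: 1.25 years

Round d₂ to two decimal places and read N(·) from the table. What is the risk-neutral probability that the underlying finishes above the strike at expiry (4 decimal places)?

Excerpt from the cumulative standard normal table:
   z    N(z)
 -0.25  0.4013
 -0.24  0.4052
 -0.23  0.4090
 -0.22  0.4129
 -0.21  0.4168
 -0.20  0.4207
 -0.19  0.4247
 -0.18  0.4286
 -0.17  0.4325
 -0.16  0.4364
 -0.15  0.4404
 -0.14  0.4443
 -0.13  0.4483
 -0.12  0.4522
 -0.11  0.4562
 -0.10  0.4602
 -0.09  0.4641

T = 1.25;  σ√T = 0.2683
d₁ = [ln(229/227) + (0.031 − 0.048 + ½·0.24²)·1.25] / (σ√T) = (0.0088 + 0.0147) / 0.2683 = 0.0877 ≈ 0.09
d₂ = 0.0877 − 0.2683 = -0.1807 ≈ -0.18
Risk-neutral Pr[S_T > K] = N(d₂) = N(-0.18) = 0.4286

0.4286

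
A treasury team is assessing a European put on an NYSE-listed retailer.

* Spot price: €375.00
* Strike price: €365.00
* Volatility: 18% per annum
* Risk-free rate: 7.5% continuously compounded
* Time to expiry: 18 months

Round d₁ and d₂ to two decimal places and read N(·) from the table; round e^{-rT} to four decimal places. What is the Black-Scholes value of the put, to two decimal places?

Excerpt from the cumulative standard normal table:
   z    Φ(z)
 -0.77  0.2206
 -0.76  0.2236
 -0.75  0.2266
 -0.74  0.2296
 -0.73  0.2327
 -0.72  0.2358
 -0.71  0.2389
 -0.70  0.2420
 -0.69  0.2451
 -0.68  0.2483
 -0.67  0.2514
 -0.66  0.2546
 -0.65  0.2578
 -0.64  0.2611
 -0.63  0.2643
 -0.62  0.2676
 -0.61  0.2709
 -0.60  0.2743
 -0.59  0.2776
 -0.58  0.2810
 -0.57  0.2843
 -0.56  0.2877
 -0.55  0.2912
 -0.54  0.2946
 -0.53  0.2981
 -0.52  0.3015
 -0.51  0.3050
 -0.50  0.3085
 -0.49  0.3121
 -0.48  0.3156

σ√T = 0.18 × 1.2247 = 0.2205
d₁ = [ln(375/365) + (0.075 + ½·0.18²)·1.5] / (σ√T) = (0.0270 + 0.1368) / 0.2205 = 0.7431 → 0.74
d₂ = 0.7431 − 0.2205 = 0.5227 → 0.52
e^(−rT) = e^(−0.075·1.5) = 0.8936
P = 365·0.8936·N(-0.52) − 375·N(-0.74) = 365·0.8936·0.3015 − 375·0.2296 = 98.3384 − 86.1000 = 12.2384

€12.24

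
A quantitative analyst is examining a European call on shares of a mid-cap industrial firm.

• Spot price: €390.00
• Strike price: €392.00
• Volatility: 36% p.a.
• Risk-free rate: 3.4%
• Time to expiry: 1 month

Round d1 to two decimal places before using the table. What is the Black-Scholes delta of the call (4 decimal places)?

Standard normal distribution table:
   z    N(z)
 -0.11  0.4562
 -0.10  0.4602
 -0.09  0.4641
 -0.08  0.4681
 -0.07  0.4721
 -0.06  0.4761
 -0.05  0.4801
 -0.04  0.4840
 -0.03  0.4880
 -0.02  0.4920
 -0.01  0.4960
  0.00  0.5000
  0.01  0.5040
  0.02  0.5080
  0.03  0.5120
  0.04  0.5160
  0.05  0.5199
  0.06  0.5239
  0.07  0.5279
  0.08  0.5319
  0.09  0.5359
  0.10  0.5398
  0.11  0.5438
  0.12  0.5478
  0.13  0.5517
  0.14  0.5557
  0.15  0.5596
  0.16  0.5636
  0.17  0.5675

T = 0.08333;  σ√T = 0.1039
d₁ = [ln(390/392) + (0.034 + 0.36²/2)·0.08333] / 0.1039 = [-0.0051 + 0.0082] / 0.1039 = 0.0300 → 0.03
N(d₁) = N(0.03) = 0.5120
Δ_call = N(d₁) = 0.5120

0.5120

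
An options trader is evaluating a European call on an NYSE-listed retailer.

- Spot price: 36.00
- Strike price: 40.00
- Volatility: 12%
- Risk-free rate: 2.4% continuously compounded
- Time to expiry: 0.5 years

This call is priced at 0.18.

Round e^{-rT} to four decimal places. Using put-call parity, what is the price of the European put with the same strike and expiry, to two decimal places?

3.70

exp(−rT) = exp(−0.024·0.5) = 0.9881
Put-call parity: C − P = S − K·e^(−rT) = 36 − 40·0.9881 = 36 − 39.5240 = -3.5240
P = C − (C − P) = 0.18 − (-3.5240) = 3.7040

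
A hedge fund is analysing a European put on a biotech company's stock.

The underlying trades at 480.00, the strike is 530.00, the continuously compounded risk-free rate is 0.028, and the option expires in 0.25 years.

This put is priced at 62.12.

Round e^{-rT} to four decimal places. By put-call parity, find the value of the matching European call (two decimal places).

15.83

e^(−rT) = e^(−0.028·0.25) = 0.9930
Put-call parity: C − P = S − K·e^(−rT) = 480 − 530·0.9930 = 480 − 526.2900 = -46.2900
C = P + (C − P) = 62.12 + (-46.2900) = 15.8300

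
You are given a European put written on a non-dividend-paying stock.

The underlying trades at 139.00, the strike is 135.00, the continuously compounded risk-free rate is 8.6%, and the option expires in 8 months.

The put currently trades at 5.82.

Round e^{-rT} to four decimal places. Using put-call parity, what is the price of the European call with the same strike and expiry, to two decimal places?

17.34

exp(−rT) = exp(−0.086·0.6667) = 0.9443
Put-call parity: C − P = S − K·e^(−rT) = 139 − 135·0.9443 = 139 − 127.4805 = 11.5195
C = P + (C − P) = 5.82 + (11.5195) = 17.3395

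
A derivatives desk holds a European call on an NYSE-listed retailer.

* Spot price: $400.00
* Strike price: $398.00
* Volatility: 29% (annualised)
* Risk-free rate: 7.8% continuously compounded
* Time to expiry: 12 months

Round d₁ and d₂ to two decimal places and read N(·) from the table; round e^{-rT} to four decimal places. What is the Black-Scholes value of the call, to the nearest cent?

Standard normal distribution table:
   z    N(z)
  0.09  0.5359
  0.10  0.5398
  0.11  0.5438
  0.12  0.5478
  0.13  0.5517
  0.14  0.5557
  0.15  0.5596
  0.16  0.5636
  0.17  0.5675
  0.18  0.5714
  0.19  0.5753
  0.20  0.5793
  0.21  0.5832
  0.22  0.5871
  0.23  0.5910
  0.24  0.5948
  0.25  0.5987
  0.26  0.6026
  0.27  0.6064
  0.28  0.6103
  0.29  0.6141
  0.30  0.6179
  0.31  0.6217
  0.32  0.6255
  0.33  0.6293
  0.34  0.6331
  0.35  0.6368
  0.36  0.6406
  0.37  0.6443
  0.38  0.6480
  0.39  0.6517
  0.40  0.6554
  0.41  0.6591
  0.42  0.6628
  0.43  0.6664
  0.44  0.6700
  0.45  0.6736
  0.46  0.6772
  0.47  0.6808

T = 1;  σ√T = 0.2900
d₁ = [ln(400/398) + (0.078 + 0.29²/2)·1] / 0.2900 = [0.0050 + 0.1200] / 0.2900 = 0.4313 ≈ 0.43
d₂ = d₁ − σ√T = 0.4313 − 0.2900 = 0.1413 ≈ 0.14
exp(−rT) = exp(−0.078·1) = 0.9250
C = 400·N(0.43) − 398·0.9250·N(0.14) = 400·0.6664 − 398·0.9250·0.5557 = 266.5600 − 204.5810 = 61.9790

$61.98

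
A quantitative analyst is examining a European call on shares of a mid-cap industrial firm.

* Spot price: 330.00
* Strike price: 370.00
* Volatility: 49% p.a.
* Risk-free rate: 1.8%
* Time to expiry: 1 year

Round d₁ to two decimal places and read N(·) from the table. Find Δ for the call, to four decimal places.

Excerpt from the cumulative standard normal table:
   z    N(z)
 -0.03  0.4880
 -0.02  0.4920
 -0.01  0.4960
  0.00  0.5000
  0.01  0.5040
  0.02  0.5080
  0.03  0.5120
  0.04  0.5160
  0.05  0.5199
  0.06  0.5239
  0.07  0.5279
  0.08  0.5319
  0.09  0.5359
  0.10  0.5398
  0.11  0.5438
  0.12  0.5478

σ√T = 0.49 × 1.0000 = 0.4900
d₁ = [ln(330/370) + (0.018 + ½·0.49²)·1] / (σ√T) = (-0.1144 + 0.1380) / 0.4900 = 0.0482 → 0.05
N(d₁) = N(0.05) = 0.5199
Δ_call = N(d₁) = 0.5199

0.5199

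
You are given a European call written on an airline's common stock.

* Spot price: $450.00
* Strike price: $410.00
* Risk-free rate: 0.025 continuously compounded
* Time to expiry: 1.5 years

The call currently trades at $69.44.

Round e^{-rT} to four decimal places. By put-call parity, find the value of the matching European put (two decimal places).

e^(−rT) = e^(−0.025·1.5) = 0.9632
Put-call parity: C − P = S − K·e^(−rT) = 450 − 410·0.9632 = 450 − 394.9120 = 55.0880
P = C − (C − P) = 69.44 − (55.0880) = 14.3520

$14.35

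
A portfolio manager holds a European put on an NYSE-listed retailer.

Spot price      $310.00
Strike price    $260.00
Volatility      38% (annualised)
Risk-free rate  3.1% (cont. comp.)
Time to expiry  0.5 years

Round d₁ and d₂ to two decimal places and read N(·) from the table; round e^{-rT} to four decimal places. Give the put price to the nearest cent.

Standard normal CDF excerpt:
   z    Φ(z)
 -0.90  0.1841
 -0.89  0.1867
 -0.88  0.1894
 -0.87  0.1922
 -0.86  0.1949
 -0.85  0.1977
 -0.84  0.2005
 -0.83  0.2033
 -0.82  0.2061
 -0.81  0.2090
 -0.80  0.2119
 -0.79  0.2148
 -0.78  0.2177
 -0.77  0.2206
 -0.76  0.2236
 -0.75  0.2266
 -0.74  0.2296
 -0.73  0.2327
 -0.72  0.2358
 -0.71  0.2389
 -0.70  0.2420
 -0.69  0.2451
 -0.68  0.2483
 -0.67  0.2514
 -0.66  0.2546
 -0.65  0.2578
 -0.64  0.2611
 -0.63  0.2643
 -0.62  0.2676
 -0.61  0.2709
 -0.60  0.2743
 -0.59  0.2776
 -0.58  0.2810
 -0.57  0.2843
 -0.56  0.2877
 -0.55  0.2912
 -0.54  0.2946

$10.65

σ√T = 0.38·√0.5 = 0.2687
d₁ = [ln(310/260) + (0.031 + 0.38²/2)·0.5] / 0.2687 = [0.1759 + 0.0516] / 0.2687 = 0.8466 ⇒ 0.85
d₂ = d₁ − σ√T = 0.8466 − 0.2687 = 0.5779 ⇒ 0.58
exp(−rT) = exp(−0.031·0.5) = 0.9846
N(−d₂) = N(-0.58) = 0.2810;  N(−d₁) = N(-0.85) = 0.1977
P = 260·0.9846·0.2810 − 310·0.1977 = 71.9349 − 61.2870 = 10.6479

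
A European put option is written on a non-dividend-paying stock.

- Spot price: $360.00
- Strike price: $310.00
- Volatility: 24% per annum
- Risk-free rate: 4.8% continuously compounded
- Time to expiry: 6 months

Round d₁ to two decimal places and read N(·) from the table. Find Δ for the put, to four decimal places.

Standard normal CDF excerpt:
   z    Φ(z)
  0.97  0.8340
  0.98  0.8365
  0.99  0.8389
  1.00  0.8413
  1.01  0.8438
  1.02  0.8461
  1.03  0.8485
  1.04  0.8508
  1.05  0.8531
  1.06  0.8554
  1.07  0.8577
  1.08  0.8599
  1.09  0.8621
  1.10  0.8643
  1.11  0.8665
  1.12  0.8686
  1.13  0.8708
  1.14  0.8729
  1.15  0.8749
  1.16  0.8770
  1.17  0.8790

T = 0.5;  σ√T = 0.1697
d₁ = [ln(360/310) + (0.048 + 0.24²/2)·0.5] / 0.1697 = [0.1495 + 0.0384] / 0.1697 = 1.1074 ≈ 1.11
N(d₁) = N(1.11) = 0.8665
Δ_put = N(d₁) − 1 = 0.8665 − 1 = -0.1335

-0.1335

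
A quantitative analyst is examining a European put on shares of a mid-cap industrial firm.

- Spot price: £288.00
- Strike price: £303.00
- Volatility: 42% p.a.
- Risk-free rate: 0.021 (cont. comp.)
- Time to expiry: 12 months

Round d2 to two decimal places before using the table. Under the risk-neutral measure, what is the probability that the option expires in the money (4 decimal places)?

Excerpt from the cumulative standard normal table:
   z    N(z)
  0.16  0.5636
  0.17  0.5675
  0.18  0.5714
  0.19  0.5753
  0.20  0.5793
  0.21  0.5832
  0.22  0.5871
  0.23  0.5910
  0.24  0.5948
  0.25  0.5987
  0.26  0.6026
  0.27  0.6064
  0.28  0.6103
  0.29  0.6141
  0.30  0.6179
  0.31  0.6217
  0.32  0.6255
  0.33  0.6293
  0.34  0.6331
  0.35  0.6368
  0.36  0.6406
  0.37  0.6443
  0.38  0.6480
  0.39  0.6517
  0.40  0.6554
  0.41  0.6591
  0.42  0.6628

σ√T = 0.42·√1 = 0.4200
d₁ = [ln(288/303) + (0.021 + 0.42²/2)·1] / 0.4200 = [-0.0508 + 0.1092] / 0.4200 = 0.1391 which rounds to 0.14
d₂ = d₁ − σ√T = 0.1391 − 0.4200 = -0.2809 which rounds to -0.28
Risk-neutral Pr[S_T < K] = N(−d₂) = N(0.28) = 0.6103

0.6103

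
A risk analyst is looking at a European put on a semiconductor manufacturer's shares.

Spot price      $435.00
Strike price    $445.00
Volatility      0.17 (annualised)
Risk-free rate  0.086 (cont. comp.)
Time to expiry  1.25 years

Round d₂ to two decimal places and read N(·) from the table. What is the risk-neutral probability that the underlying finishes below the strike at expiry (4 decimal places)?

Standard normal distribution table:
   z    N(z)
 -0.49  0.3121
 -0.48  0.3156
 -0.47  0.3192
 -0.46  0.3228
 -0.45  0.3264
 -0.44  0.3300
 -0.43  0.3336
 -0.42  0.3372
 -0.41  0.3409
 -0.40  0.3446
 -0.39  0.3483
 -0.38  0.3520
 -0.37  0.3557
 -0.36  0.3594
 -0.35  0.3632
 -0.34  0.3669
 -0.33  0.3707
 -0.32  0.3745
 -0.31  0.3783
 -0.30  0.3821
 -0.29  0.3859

σ√T = 0.17·√1.25 = 0.1901
ln(S/K) + (r + σ²/2)T = ln(435/445) + (0.086 + 0.17²/2)·1.25 = -0.0227 + 0.1256 = 0.1028
d₁ = 0.1028 / 0.1901 = 0.5410 → 0.54
d₂ = d₁ − σ√T = 0.5410 − 0.1901 = 0.3510 → 0.35
Risk-neutral Pr[S_T < K] = N(−d₂) = N(-0.35) = 0.3632

0.3632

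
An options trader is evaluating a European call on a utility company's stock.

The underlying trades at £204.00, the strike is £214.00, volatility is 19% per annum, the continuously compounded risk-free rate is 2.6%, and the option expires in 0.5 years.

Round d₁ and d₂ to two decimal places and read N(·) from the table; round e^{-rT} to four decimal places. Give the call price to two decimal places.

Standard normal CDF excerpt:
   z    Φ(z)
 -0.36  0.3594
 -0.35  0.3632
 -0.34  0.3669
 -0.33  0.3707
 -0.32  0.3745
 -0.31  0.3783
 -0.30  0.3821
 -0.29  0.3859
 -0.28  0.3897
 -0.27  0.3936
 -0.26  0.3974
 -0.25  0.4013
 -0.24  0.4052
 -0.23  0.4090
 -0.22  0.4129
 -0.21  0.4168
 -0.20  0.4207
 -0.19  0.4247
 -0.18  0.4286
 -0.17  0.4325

σ√T = 0.19·√0.5 = 0.1344
d₁ = [ln(204/214) + (0.026 + 0.19²/2)·0.5] / 0.1344 = [-0.0479 + 0.0220] / 0.1344 = -0.1923 → -0.19
d₂ = d₁ − σ√T = -0.1923 − 0.1344 = -0.3266 → -0.33
exp(−rT) = exp(−0.026·0.5) = 0.9871
N(d₁) = N(-0.19) = 0.4247;  N(d₂) = N(-0.33) = 0.3707
C = 204·0.4247 − 214·0.9871·0.3707 = 86.6388 − 78.3064 = 8.3324

£8.33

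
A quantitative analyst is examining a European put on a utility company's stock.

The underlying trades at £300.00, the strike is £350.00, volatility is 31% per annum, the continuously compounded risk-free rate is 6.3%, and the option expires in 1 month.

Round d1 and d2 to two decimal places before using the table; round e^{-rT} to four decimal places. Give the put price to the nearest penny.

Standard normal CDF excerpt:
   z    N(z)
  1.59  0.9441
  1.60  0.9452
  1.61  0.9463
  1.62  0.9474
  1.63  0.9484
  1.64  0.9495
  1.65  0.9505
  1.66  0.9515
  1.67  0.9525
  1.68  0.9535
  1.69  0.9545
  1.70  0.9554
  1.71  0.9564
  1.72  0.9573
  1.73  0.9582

£48.78

σ√T = 0.31 × 0.2887 = 0.0895
d₁ = [ln(300/350) + (0.063 + ½·0.31²)·0.08333] / (σ√T) = (-0.1542 + 0.0093) / 0.0895 = -1.6191 → -1.62
d₂ = -1.6191 − 0.0895 = -1.7086 → -1.71
exp(−rT) = exp(−0.063·0.08333) = 0.9948
N(−d₂) = N(1.71) = 0.9564;  N(−d₁) = N(1.62) = 0.9474
P = 350·0.9948·0.9564 − 300·0.9474 = 332.9994 − 284.2200 = 48.7794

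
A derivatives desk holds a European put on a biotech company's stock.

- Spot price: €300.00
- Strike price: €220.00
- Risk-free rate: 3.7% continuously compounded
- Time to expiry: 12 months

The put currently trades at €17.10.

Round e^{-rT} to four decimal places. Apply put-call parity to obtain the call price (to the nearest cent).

e^(−rT) = e^(−0.037·1) = 0.9637
Put-call parity: C − P = S − K·e^(−rT) = 300 − 220·0.9637 = 300 − 212.0140 = 87.9860
C = P + (C − P) = 17.10 + (87.9860) = 105.0860

€105.09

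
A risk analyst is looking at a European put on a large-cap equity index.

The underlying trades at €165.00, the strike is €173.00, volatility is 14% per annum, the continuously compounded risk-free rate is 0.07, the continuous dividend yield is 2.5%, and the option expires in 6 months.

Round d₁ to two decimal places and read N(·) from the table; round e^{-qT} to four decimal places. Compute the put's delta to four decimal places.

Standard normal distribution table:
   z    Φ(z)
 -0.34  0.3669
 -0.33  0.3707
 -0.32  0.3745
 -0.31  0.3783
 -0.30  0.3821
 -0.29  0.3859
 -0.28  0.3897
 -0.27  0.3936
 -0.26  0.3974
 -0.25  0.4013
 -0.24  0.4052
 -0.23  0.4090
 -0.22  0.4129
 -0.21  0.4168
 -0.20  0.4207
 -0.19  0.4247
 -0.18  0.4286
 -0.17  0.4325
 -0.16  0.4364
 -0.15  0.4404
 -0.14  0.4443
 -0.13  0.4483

σ√T = 0.14 × 0.7071 = 0.0990
d₁ = [ln(165/173) + (0.07 − 0.025 + 0.14²/2)·0.5] / 0.0990 = [-0.0473 + 0.0274] / 0.0990 = -0.2015 ⇒ -0.20
N(d₁) = N(-0.20) = 0.4207
Δ_put = exp(−qT)·(N(d₁) − 1) = 0.9876·(0.4207 − 1) = -0.5721

-0.5721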